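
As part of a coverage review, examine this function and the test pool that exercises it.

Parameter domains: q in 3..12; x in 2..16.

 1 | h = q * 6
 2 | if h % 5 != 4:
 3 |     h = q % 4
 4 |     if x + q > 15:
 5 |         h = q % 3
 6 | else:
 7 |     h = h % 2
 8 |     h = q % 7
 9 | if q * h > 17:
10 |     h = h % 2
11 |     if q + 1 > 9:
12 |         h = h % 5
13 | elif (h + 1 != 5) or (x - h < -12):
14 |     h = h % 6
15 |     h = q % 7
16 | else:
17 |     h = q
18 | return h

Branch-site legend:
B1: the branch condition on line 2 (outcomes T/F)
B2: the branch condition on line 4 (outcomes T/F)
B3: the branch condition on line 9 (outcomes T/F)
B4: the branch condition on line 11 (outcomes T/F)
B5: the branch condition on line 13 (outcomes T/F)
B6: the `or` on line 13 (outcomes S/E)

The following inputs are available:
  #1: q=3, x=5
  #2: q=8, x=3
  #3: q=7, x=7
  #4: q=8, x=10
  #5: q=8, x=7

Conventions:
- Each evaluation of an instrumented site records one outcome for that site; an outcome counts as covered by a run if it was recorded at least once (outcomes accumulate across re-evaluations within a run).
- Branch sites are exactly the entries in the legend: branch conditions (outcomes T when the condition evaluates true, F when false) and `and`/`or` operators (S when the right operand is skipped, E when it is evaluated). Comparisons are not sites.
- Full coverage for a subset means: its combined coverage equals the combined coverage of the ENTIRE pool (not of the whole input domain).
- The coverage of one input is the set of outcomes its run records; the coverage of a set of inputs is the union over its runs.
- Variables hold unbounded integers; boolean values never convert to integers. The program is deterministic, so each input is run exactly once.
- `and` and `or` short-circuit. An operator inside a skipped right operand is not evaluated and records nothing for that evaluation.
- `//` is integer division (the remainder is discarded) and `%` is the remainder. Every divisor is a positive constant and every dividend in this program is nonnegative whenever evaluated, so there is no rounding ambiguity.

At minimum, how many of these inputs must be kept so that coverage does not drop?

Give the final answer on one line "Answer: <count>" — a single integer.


run #1 (q=3, x=5) runs B1->T, B2->F, B3->F, B6->S, B5->T; records B1=T, B2=F, B3=F, B5=T, B6=S
run #2 (q=8, x=3) runs B1->T, B2->F, B3->F, B6->S, B5->T; records B1=T, B2=F, B3=F, B5=T, B6=S
run #3 (q=7, x=7) runs B1->T, B2->F, B3->T, B4->F; records B1=T, B2=F, B3=T, B4=F
run #4 (q=8, x=10) runs B1->T, B2->T, B3->F, B6->S, B5->T; records B1=T, B2=T, B3=F, B5=T, B6=S
run #5 (q=8, x=7) runs B1->T, B2->F, B3->F, B6->S, B5->T; records B1=T, B2=F, B3=F, B5=T, B6=S
together the pool reaches 8 outcomes: B1=T, B2=T, B2=F, B3=T, B3=F, B4=F, B5=T, B6=S
every size-1 subset falls short of the 8 outcomes (best: 5/8)
at size 2, {3, 4} reaches all 8 outcomes; every lexicographically earlier size-2 subset fails
Answer: 2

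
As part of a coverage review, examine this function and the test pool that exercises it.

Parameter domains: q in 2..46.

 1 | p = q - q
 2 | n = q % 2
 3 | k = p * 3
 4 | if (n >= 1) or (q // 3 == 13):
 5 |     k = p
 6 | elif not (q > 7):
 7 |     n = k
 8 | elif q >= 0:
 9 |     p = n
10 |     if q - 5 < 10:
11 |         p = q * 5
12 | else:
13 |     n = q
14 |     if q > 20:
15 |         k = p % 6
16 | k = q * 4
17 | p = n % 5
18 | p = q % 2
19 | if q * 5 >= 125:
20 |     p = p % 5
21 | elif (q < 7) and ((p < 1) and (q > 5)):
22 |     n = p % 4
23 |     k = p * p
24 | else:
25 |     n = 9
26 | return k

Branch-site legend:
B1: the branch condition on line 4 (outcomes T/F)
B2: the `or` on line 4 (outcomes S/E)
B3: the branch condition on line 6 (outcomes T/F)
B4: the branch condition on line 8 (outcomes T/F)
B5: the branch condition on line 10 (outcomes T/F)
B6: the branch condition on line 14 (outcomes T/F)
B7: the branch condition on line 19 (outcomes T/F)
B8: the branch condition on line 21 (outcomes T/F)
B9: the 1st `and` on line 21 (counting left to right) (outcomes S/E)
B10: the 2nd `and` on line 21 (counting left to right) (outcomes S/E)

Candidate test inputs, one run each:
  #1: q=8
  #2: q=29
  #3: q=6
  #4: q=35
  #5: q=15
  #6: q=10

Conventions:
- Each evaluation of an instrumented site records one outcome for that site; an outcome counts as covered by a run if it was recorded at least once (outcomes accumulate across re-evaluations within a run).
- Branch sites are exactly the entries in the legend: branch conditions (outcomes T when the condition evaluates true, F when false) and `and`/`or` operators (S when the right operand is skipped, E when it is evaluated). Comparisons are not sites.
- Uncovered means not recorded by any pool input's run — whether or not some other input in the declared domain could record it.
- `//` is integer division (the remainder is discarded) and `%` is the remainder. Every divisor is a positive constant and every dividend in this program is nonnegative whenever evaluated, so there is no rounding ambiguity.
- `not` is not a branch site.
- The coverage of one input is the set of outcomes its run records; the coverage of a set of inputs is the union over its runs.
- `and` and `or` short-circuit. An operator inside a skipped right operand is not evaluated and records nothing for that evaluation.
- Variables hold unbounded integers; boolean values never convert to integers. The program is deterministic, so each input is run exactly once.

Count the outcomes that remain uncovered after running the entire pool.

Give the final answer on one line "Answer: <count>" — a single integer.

test 1 (q=8) fires B2->E, B1->F, B3->F, B4->T, B5->T, B7->F, B9->S, B8->F; hits B1=F, B2=E, B3=F, B4=T, B5=T, B7=F, B8=F, B9=S
test 2 (q=29) fires B2->S, B1->T, B7->T; hits B1=T, B2=S, B7=T
test 3 (q=6) fires B2->E, B1->F, B3->T, B7->F, B9->E, B10->E, B8->T; hits B1=F, B2=E, B3=T, B7=F, B8=T, B9=E, B10=E
test 4 (q=35) fires B2->S, B1->T, B7->T; hits B1=T, B2=S, B7=T
test 5 (q=15) fires B2->S, B1->T, B7->F, B9->S, B8->F; hits B1=T, B2=S, B7=F, B8=F, B9=S
test 6 (q=10) fires B2->E, B1->F, B3->F, B4->T, B5->T, B7->F, B9->S, B8->F; hits B1=F, B2=E, B3=F, B4=T, B5=T, B7=F, B8=F, B9=S
union over the pool: B1=T, B1=F, B2=S, B2=E, B3=T, B3=F, B4=T, B5=T, B7=T, B7=F, B8=T, B8=F, B9=S, B9=E, B10=E
uncovered (5 of 20): B4=F, B5=F, B6=T, B6=F, B10=S

Answer: 5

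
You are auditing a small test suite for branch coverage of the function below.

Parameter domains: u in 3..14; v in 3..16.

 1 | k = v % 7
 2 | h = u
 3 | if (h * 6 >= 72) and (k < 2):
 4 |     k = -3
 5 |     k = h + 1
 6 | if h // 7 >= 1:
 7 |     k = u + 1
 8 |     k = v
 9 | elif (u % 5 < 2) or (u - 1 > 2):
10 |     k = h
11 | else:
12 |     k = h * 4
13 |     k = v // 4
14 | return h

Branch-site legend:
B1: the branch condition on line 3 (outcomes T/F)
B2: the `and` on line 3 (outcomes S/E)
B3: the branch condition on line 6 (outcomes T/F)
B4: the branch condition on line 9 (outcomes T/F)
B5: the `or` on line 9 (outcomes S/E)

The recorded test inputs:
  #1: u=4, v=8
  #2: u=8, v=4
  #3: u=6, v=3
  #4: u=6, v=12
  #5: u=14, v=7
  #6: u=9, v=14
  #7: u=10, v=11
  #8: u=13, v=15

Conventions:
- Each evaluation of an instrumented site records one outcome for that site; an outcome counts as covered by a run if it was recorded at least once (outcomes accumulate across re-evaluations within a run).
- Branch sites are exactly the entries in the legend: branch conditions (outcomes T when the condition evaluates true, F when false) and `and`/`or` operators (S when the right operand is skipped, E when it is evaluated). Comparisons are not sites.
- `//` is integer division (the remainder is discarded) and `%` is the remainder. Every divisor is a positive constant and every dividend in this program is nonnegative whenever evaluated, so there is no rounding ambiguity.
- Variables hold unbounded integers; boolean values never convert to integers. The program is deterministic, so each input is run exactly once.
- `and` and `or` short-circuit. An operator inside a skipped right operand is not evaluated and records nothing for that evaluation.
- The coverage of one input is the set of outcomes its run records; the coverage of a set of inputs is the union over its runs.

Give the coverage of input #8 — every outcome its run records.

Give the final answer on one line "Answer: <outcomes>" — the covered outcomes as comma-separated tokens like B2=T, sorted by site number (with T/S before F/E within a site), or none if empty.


Tracing the run of input #8 (u=13, v=15):
  B2->E, B1->T, B3->T
distinct outcomes covered: B1=T, B2=E, B3=T
Answer: B1=T, B2=E, B3=T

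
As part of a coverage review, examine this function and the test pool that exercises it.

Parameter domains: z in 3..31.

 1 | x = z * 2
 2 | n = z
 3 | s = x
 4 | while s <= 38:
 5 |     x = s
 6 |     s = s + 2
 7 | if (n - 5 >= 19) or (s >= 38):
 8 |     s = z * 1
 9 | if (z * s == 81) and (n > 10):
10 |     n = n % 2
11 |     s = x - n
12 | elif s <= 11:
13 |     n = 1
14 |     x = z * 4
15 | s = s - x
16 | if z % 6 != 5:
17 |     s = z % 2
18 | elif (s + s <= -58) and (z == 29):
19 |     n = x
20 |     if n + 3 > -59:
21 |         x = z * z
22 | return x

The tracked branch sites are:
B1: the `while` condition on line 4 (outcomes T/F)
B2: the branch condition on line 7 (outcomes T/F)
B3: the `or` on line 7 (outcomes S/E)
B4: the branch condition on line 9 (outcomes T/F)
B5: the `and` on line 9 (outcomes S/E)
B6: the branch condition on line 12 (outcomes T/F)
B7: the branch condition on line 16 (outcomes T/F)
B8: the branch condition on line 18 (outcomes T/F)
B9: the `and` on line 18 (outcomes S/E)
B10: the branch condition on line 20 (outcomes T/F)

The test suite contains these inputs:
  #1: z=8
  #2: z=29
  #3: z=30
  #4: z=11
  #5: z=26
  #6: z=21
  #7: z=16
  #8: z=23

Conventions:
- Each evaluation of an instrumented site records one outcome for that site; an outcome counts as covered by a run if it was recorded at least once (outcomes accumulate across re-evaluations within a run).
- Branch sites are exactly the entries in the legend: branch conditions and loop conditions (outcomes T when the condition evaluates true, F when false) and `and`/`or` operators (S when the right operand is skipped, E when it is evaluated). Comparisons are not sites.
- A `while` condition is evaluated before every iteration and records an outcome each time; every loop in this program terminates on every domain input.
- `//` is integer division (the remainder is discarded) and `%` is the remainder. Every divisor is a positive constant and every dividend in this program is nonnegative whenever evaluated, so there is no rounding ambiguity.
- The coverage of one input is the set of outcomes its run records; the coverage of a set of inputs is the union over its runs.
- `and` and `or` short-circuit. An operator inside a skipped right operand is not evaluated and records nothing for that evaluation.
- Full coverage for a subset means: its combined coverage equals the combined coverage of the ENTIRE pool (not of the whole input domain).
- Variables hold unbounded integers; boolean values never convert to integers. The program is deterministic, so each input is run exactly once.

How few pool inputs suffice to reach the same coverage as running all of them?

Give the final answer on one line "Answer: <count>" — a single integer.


input #1, z=8: events B1->T, B1->T, B1->T, B1->T, B1->T, B1->T, B1->T, B1->T, B1->T, B1->T, B1->T, B1->T, B1->F, B3->E, ...; outcomes B1=T, B1=F, B2=T, B3=E, B4=F, B5=S, B6=T, B7=T
input #2, z=29: events B1->F, B3->S, B2->T, B5->S, B4->F, B6->F, B7->F, B9->E, B8->T, B10->T; outcomes B1=F, B2=T, B3=S, B4=F, B5=S, B6=F, B7=F, B8=T, B9=E, B10=T
input #3, z=30: events B1->F, B3->S, B2->T, B5->S, B4->F, B6->F, B7->T; outcomes B1=F, B2=T, B3=S, B4=F, B5=S, B6=F, B7=T
input #4, z=11: events B1->T, B1->T, B1->T, B1->T, B1->T, B1->T, B1->T, B1->T, B1->T, B1->F, B3->E, B2->T, B5->S, B4->F, ...; outcomes B1=T, B1=F, B2=T, B3=E, B4=F, B5=S, B6=T, B7=F, B8=F, B9=E
input #5, z=26: events B1->F, B3->S, B2->T, B5->S, B4->F, B6->F, B7->T; outcomes B1=F, B2=T, B3=S, B4=F, B5=S, B6=F, B7=T
input #6, z=21: events B1->F, B3->E, B2->T, B5->S, B4->F, B6->F, B7->T; outcomes B1=F, B2=T, B3=E, B4=F, B5=S, B6=F, B7=T
input #7, z=16: events B1->T, B1->T, B1->T, B1->T, B1->F, B3->E, B2->T, B5->S, B4->F, B6->F, B7->T; outcomes B1=T, B1=F, B2=T, B3=E, B4=F, B5=S, B6=F, B7=T
input #8, z=23: events B1->F, B3->E, B2->T, B5->S, B4->F, B6->F, B7->F, B9->S, B8->F; outcomes B1=F, B2=T, B3=E, B4=F, B5=S, B6=F, B7=F, B8=F, B9=S
pool-wide coverage (16 outcomes): B1=T, B1=F, B2=T, B3=S, B3=E, B4=F, B5=S, B6=T, B6=F, B7=T, B7=F, B8=T, B8=F, B9=S, B9=E, B10=T
size 1 is not enough: best union over all size-1 subsets is 10/16
size 2 is not enough: best union over all size-2 subsets is 14/16
the canonical winner is {1, 2, 8}: size 3, full 16-outcome coverage, earliest index list among size-3 covers
Answer: 3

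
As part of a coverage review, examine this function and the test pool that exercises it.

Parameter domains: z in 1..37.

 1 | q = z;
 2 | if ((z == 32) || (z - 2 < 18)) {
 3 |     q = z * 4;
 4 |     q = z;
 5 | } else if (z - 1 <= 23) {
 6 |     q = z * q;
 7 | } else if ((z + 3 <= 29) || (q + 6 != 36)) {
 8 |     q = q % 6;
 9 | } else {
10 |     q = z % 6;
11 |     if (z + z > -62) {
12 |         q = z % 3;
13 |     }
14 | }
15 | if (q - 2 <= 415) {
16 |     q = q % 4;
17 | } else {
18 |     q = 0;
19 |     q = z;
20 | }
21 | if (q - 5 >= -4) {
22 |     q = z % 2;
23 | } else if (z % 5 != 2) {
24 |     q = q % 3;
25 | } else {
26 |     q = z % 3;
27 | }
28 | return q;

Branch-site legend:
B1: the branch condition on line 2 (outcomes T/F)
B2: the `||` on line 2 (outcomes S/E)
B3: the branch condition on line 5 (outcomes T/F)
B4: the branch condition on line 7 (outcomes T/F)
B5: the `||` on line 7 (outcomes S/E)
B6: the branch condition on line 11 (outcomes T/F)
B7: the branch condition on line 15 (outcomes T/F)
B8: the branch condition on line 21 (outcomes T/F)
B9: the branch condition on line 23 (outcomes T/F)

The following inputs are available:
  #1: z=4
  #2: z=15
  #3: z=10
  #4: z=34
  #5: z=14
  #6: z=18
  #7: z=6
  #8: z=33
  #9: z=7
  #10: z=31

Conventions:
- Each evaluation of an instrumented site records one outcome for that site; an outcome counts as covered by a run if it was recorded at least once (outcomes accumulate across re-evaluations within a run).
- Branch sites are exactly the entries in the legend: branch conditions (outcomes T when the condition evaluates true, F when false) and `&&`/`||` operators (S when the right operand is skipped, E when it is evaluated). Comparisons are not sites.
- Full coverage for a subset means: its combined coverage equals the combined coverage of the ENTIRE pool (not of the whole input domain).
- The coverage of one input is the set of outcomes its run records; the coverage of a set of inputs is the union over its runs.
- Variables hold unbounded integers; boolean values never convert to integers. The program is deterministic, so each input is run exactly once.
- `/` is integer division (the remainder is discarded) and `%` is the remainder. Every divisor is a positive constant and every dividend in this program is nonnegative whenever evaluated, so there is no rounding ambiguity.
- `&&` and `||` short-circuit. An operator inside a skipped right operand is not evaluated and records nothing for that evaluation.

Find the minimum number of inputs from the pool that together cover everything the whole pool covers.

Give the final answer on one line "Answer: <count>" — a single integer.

#1 (z=4) -> B2->E, B1->T, B7->T, B8->F, B9->T; covered: B1=T, B2=E, B7=T, B8=F, B9=T
#2 (z=15) -> B2->E, B1->T, B7->T, B8->T; covered: B1=T, B2=E, B7=T, B8=T
#3 (z=10) -> B2->E, B1->T, B7->T, B8->T; covered: B1=T, B2=E, B7=T, B8=T
#4 (z=34) -> B2->E, B1->F, B3->F, B5->E, B4->T, B7->T, B8->F, B9->T; covered: B1=F, B2=E, B3=F, B4=T, B5=E, B7=T, B8=F, B9=T
#5 (z=14) -> B2->E, B1->T, B7->T, B8->T; covered: B1=T, B2=E, B7=T, B8=T
#6 (z=18) -> B2->E, B1->T, B7->T, B8->T; covered: B1=T, B2=E, B7=T, B8=T
#7 (z=6) -> B2->E, B1->T, B7->T, B8->T; covered: B1=T, B2=E, B7=T, B8=T
#8 (z=33) -> B2->E, B1->F, B3->F, B5->E, B4->T, B7->T, B8->T; covered: B1=F, B2=E, B3=F, B4=T, B5=E, B7=T, B8=T
#9 (z=7) -> B2->E, B1->T, B7->T, B8->T; covered: B1=T, B2=E, B7=T, B8=T
#10 (z=31) -> B2->E, B1->F, B3->F, B5->E, B4->T, B7->T, B8->T; covered: B1=F, B2=E, B3=F, B4=T, B5=E, B7=T, B8=T
the full pool covers 10 outcomes: B1=T, B1=F, B2=E, B3=F, B4=T, B5=E, B7=T, B8=T, B8=F, B9=T
no size-1 subset reaches all 10 outcomes (best union: 8/10)
at size 2, {1, 8} reaches all 10 outcomes; every lexicographically earlier size-2 subset fails

Answer: 2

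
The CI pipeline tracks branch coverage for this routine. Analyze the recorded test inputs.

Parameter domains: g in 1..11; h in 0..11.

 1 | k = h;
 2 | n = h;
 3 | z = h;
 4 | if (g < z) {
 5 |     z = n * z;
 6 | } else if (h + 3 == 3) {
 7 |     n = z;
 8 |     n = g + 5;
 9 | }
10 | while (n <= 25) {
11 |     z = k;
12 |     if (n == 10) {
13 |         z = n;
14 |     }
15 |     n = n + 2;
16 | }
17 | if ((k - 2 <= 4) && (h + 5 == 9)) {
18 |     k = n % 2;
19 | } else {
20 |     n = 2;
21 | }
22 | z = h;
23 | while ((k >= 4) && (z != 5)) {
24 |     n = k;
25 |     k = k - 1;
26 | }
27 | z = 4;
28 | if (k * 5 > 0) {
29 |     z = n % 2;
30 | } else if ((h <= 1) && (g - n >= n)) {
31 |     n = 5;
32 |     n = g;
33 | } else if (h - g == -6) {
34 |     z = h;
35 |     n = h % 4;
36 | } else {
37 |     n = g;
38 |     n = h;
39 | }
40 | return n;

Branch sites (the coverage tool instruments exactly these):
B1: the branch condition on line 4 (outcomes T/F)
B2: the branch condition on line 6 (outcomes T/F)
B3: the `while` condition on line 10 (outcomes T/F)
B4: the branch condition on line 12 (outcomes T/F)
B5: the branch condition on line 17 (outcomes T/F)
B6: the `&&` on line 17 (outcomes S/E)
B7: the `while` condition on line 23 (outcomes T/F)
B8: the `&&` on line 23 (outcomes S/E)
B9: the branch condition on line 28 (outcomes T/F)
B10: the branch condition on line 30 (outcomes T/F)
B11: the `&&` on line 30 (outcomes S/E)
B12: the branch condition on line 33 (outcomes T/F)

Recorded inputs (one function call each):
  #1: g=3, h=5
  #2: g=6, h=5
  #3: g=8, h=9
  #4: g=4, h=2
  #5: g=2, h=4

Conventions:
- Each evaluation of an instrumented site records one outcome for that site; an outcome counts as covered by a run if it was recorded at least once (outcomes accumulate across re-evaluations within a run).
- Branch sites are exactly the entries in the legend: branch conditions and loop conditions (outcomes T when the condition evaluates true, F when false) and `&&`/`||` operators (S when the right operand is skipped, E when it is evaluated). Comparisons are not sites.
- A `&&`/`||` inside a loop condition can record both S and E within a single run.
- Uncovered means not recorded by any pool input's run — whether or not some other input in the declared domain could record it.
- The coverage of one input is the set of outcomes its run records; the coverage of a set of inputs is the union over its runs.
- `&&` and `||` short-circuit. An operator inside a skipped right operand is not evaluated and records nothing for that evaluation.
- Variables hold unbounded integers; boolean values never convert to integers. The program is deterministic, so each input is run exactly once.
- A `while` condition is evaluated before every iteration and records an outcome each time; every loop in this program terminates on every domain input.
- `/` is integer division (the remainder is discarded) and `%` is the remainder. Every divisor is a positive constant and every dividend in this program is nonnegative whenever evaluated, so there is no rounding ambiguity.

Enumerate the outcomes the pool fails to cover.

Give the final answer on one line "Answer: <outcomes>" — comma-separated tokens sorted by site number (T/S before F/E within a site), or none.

input #1 (g=3, h=5): events B1->T, B3->T, B4->F, B3->T, B4->F, B3->T, B4->F, B3->T, B4->F, B3->T, B4->F, B3->T, B4->F, B3->T, ...; covers B1=T, B3=T, B3=F, B4=F, B5=F, B6=E, B7=F, B8=E, B9=T
input #2 (g=6, h=5): events B1->F, B2->F, B3->T, B4->F, B3->T, B4->F, B3->T, B4->F, B3->T, B4->F, B3->T, B4->F, B3->T, B4->F, ...; covers B1=F, B2=F, B3=T, B3=F, B4=F, B5=F, B6=E, B7=F, B8=E, B9=T
input #3 (g=8, h=9): events B1->T, B3->T, B4->F, B3->T, B4->F, B3->T, B4->F, B3->T, B4->F, B3->T, B4->F, B3->T, B4->F, B3->T, ...; covers B1=T, B3=T, B3=F, B4=F, B5=F, B6=S, B7=T, B7=F, B8=S, B8=E, B9=T
input #4 (g=4, h=2): events B1->F, B2->F, B3->T, B4->F, B3->T, B4->F, B3->T, B4->F, B3->T, B4->F, B3->T, B4->T, B3->T, B4->F, ...; covers B1=F, B2=F, B3=T, B3=F, B4=T, B4=F, B5=F, B6=E, B7=F, B8=S, B9=T
input #5 (g=2, h=4): events B1->T, B3->T, B4->F, B3->T, B4->F, B3->T, B4->F, B3->T, B4->T, B3->T, B4->F, B3->T, B4->F, B3->T, ...; covers B1=T, B3=T, B3=F, B4=T, B4=F, B5=T, B6=E, B7=F, B8=S, B9=F, B10=F, B11=S, B12=F
union over the pool: B1=T, B1=F, B2=F, B3=T, B3=F, B4=T, B4=F, B5=T, B5=F, B6=S, B6=E, B7=T, B7=F, B8=S, B8=E, B9=T, B9=F, B10=F, B11=S, B12=F
uncovered (4 of 24): B2=T, B10=T, B11=E, B12=T

Answer: B2=T, B10=T, B11=E, B12=T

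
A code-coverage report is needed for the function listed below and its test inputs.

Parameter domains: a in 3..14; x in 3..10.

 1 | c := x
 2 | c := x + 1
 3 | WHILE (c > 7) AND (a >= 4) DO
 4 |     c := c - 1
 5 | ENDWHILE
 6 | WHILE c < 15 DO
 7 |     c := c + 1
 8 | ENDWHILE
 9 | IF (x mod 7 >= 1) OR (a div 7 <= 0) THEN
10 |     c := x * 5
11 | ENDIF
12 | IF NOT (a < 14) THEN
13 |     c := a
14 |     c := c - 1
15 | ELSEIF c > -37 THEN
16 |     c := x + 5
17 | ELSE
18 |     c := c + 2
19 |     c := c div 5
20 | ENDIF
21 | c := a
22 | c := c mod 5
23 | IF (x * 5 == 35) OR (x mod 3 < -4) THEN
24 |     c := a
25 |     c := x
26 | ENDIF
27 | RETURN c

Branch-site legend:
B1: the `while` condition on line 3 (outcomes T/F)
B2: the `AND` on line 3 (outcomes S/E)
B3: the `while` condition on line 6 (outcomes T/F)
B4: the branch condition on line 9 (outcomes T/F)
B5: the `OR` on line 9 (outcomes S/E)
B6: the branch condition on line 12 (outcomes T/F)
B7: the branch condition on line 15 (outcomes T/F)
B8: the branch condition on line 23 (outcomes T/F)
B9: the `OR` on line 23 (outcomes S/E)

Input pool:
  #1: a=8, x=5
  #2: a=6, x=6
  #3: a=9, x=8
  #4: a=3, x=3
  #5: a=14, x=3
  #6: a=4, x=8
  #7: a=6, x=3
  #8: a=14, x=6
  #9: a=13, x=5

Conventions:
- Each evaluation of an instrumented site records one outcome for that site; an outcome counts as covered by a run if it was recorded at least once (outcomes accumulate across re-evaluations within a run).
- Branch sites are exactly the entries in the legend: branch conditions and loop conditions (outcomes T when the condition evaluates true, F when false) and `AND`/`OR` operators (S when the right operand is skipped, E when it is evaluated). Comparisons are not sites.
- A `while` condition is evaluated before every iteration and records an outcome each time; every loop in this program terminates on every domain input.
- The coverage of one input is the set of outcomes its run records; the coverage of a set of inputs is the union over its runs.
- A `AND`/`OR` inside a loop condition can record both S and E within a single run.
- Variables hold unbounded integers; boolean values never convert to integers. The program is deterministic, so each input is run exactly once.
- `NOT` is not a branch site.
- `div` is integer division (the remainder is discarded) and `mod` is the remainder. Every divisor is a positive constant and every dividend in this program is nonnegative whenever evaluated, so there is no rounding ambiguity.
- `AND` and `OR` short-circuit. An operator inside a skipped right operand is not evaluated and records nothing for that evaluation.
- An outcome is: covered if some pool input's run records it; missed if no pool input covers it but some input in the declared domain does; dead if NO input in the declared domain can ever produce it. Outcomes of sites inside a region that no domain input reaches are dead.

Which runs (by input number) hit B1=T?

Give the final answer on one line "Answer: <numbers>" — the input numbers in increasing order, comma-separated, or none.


input #1 (a=8, x=5): misses B1=T
input #2 (a=6, x=6): misses B1=T
input #3 (a=9, x=8): covers B1=T
input #4 (a=3, x=3): misses B1=T
input #5 (a=14, x=3): misses B1=T
input #6 (a=4, x=8): covers B1=T
input #7 (a=6, x=3): misses B1=T
input #8 (a=14, x=6): misses B1=T
input #9 (a=13, x=5): misses B1=T
Answer: 3, 6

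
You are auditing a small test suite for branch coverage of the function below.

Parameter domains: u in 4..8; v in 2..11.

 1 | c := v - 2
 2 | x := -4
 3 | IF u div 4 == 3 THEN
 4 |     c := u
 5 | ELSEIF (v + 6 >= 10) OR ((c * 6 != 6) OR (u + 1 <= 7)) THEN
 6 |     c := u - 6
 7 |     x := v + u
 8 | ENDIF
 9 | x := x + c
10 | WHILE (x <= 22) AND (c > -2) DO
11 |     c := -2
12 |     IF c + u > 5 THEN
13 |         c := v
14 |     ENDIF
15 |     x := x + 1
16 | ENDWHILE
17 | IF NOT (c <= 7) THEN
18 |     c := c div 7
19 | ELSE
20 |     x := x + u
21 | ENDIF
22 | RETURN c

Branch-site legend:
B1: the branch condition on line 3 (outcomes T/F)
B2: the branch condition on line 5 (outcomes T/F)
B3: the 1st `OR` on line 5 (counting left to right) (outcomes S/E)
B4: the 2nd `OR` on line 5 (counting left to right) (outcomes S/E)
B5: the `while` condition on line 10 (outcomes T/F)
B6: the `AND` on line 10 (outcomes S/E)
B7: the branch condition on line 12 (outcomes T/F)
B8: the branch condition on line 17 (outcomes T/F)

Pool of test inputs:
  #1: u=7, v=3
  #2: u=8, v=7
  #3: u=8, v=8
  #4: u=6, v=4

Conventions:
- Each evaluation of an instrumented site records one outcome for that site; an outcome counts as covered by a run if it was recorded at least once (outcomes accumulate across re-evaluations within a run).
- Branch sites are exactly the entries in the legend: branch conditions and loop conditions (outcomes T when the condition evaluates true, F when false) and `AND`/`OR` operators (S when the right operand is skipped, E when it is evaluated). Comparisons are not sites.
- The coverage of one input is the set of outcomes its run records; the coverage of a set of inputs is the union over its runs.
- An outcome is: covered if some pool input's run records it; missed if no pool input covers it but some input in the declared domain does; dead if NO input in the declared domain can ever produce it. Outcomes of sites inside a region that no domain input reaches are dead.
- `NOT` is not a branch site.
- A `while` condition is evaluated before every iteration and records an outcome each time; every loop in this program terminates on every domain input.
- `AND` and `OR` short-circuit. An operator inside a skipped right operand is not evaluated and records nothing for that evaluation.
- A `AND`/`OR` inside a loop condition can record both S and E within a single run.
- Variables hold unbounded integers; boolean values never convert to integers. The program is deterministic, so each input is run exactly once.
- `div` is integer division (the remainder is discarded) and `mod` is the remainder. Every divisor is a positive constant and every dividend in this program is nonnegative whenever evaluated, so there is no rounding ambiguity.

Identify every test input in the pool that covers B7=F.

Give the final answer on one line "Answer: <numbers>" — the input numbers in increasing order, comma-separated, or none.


input #1 (u=7, v=3): produces B7=F
input #2 (u=8, v=7): does not produce B7=F
input #3 (u=8, v=8): does not produce B7=F
input #4 (u=6, v=4): produces B7=F
Answer: 1, 4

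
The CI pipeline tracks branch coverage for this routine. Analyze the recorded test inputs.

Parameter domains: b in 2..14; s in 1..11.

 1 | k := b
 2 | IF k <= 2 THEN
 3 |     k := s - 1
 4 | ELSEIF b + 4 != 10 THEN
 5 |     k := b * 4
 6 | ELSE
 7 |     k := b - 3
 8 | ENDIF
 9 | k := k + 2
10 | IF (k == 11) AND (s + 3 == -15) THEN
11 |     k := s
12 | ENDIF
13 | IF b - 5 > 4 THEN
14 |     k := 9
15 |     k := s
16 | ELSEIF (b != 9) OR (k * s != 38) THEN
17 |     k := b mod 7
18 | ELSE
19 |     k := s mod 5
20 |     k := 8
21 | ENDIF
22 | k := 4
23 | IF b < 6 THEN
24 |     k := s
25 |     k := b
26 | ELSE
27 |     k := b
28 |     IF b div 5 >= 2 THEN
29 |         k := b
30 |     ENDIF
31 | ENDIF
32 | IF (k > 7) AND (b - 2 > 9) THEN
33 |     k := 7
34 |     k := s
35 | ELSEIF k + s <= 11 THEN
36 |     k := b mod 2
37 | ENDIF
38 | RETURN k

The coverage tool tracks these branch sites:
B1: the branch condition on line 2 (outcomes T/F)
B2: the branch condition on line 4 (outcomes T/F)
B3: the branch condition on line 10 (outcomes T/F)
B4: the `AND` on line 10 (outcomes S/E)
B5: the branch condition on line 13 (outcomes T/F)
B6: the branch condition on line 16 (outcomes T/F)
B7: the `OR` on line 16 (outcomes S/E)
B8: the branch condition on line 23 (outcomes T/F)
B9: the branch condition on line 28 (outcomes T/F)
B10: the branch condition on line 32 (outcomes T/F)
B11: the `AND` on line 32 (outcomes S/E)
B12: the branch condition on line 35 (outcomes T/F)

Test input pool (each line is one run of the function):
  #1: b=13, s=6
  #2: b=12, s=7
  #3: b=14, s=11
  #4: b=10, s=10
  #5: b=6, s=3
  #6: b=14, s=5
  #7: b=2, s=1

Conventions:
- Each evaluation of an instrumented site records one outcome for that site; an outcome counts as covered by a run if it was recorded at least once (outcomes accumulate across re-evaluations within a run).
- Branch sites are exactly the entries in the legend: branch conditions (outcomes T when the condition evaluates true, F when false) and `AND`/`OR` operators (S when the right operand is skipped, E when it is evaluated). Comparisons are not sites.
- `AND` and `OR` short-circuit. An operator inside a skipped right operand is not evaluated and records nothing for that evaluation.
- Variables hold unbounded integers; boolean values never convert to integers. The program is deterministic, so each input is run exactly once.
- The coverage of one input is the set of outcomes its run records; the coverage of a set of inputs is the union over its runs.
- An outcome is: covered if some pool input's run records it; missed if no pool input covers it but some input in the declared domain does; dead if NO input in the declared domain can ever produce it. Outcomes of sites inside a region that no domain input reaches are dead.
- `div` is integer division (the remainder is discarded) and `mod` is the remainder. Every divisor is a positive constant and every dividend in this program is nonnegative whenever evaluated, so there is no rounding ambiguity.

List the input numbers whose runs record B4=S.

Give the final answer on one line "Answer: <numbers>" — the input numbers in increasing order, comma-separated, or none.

input #1 (b=13, s=6): records B4=S
input #2 (b=12, s=7): records B4=S
input #3 (b=14, s=11): records B4=S
input #4 (b=10, s=10): records B4=S
input #5 (b=6, s=3): records B4=S
input #6 (b=14, s=5): records B4=S
input #7 (b=2, s=1): records B4=S

Answer: 1, 2, 3, 4, 5, 6, 7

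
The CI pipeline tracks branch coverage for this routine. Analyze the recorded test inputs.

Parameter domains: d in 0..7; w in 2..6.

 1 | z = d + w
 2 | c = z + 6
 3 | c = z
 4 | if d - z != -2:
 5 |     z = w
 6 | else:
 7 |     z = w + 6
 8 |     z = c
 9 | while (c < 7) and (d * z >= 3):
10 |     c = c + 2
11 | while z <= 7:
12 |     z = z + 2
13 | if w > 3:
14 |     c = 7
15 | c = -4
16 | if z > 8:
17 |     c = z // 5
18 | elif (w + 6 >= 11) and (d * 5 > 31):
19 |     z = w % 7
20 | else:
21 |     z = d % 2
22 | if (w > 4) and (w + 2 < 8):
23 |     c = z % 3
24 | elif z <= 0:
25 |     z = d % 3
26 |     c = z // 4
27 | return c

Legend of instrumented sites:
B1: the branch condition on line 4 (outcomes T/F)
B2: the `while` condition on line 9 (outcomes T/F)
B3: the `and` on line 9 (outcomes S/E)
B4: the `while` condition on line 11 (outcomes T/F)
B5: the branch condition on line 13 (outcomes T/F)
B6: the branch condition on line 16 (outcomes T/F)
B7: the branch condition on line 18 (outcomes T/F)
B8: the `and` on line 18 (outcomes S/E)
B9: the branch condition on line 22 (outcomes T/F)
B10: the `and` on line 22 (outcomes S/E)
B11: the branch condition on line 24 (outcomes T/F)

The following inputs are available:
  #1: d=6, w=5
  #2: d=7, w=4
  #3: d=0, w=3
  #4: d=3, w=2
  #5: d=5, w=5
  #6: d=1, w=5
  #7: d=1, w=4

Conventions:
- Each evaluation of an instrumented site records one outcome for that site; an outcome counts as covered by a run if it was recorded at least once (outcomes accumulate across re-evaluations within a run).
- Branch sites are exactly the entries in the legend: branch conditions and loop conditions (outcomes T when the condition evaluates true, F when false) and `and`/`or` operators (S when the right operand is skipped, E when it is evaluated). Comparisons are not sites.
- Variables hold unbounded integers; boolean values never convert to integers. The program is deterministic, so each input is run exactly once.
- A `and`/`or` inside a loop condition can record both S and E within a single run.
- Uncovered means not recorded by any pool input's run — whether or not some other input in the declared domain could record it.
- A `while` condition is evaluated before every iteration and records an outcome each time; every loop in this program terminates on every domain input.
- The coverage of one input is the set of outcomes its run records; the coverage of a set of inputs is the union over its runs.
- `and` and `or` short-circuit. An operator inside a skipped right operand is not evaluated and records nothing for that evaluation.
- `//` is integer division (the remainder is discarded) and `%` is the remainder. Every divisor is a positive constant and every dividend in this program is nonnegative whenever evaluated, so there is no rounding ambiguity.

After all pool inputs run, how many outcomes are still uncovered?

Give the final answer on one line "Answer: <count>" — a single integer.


#1 (d=6, w=5) -> B1->T, B3->S, B2->F, B4->T, B4->T, B4->F, B5->T, B6->T, B10->E, B9->T; covered: B1=T, B2=F, B3=S, B4=T, B4=F, B5=T, B6=T, B9=T, B10=E
#2 (d=7, w=4) -> B1->T, B3->S, B2->F, B4->T, B4->T, B4->F, B5->T, B6->F, B8->S, B7->F, B10->S, B9->F, B11->F; covered: B1=T, B2=F, B3=S, B4=T, B4=F, B5=T, B6=F, B7=F, B8=S, B9=F, B10=S, B11=F
#3 (d=0, w=3) -> B1->T, B3->E, B2->F, B4->T, B4->T, B4->T, B4->F, B5->F, B6->T, B10->S, B9->F, B11->F; covered: B1=T, B2=F, B3=E, B4=T, B4=F, B5=F, B6=T, B9=F, B10=S, B11=F
#4 (d=3, w=2) -> B1->F, B3->E, B2->T, B3->S, B2->F, B4->T, B4->T, B4->F, B5->F, B6->T, B10->S, B9->F, B11->F; covered: B1=F, B2=T, B2=F, B3=S, B3=E, B4=T, B4=F, B5=F, B6=T, B9=F, B10=S, B11=F
#5 (d=5, w=5) -> B1->T, B3->S, B2->F, B4->T, B4->T, B4->F, B5->T, B6->T, B10->E, B9->T; covered: B1=T, B2=F, B3=S, B4=T, B4=F, B5=T, B6=T, B9=T, B10=E
#6 (d=1, w=5) -> B1->T, B3->E, B2->T, B3->S, B2->F, B4->T, B4->T, B4->F, B5->T, B6->T, B10->E, B9->T; covered: B1=T, B2=T, B2=F, B3=S, B3=E, B4=T, B4=F, B5=T, B6=T, B9=T, B10=E
#7 (d=1, w=4) -> B1->T, B3->E, B2->T, B3->S, B2->F, B4->T, B4->T, B4->F, B5->T, B6->F, B8->S, B7->F, B10->S, B9->F, ...; covered: B1=T, B2=T, B2=F, B3=S, B3=E, B4=T, B4=F, B5=T, B6=F, B7=F, B8=S, B9=F, B10=S, B11=F
union over the pool: B1=T, B1=F, B2=T, B2=F, B3=S, B3=E, B4=T, B4=F, B5=T, B5=F, B6=T, B6=F, B7=F, B8=S, B9=T, B9=F, B10=S, B10=E, B11=F
uncovered (3 of 22): B7=T, B8=E, B11=T
Answer: 3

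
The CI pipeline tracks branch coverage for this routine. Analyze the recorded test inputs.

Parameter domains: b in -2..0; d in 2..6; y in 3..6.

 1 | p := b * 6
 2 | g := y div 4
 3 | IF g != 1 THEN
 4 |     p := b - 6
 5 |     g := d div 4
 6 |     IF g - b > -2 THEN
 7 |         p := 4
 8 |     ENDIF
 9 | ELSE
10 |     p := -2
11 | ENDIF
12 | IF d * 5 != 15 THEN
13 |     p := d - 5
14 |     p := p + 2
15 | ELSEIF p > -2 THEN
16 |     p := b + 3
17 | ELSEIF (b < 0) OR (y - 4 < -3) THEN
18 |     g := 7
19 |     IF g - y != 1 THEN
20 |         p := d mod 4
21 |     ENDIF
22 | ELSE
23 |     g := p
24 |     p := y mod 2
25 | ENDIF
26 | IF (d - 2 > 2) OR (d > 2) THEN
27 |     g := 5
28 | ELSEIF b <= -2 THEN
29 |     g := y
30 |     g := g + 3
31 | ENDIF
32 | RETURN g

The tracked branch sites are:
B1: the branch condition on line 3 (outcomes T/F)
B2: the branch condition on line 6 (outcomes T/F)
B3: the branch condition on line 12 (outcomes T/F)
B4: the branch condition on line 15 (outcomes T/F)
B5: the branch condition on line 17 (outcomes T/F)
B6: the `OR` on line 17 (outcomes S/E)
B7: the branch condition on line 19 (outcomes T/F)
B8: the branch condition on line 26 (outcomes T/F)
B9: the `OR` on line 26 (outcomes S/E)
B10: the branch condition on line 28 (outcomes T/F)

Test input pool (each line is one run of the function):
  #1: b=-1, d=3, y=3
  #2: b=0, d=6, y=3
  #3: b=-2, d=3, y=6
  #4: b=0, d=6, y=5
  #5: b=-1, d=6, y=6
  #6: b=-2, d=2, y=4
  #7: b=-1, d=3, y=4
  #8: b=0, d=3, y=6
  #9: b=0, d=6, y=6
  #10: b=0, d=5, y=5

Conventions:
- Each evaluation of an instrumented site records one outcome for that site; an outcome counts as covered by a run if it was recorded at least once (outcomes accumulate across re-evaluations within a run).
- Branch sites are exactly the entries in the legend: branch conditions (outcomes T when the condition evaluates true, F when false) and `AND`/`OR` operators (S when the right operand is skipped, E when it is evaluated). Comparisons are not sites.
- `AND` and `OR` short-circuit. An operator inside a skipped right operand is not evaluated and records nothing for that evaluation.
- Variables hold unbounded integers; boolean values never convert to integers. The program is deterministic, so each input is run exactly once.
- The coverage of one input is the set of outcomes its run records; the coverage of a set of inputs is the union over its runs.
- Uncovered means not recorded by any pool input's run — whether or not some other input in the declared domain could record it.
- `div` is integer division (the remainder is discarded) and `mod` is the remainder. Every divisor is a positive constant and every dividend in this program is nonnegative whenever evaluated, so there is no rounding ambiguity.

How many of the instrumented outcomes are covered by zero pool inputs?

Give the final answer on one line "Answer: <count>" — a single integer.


input #1, b=-1, d=3, y=3: outcomes B1=T, B2=T, B3=F, B4=T, B8=T, B9=E
input #2, b=0, d=6, y=3: outcomes B1=T, B2=T, B3=T, B8=T, B9=S
input #3, b=-2, d=3, y=6: outcomes B1=F, B3=F, B4=F, B5=T, B6=S, B7=F, B8=T, B9=E
input #4, b=0, d=6, y=5: outcomes B1=F, B3=T, B8=T, B9=S
input #5, b=-1, d=6, y=6: outcomes B1=F, B3=T, B8=T, B9=S
input #6, b=-2, d=2, y=4: outcomes B1=F, B3=T, B8=F, B9=E, B10=T
input #7, b=-1, d=3, y=4: outcomes B1=F, B3=F, B4=F, B5=T, B6=S, B7=T, B8=T, B9=E
input #8, b=0, d=3, y=6: outcomes B1=F, B3=F, B4=F, B5=F, B6=E, B8=T, B9=E
input #9, b=0, d=6, y=6: outcomes B1=F, B3=T, B8=T, B9=S
input #10, b=0, d=5, y=5: outcomes B1=F, B3=T, B8=T, B9=S
union over the pool: B1=T, B1=F, B2=T, B3=T, B3=F, B4=T, B4=F, B5=T, B5=F, B6=S, B6=E, B7=T, B7=F, B8=T, B8=F, B9=S, B9=E, B10=T
uncovered (2 of 20): B2=F, B10=F
Answer: 2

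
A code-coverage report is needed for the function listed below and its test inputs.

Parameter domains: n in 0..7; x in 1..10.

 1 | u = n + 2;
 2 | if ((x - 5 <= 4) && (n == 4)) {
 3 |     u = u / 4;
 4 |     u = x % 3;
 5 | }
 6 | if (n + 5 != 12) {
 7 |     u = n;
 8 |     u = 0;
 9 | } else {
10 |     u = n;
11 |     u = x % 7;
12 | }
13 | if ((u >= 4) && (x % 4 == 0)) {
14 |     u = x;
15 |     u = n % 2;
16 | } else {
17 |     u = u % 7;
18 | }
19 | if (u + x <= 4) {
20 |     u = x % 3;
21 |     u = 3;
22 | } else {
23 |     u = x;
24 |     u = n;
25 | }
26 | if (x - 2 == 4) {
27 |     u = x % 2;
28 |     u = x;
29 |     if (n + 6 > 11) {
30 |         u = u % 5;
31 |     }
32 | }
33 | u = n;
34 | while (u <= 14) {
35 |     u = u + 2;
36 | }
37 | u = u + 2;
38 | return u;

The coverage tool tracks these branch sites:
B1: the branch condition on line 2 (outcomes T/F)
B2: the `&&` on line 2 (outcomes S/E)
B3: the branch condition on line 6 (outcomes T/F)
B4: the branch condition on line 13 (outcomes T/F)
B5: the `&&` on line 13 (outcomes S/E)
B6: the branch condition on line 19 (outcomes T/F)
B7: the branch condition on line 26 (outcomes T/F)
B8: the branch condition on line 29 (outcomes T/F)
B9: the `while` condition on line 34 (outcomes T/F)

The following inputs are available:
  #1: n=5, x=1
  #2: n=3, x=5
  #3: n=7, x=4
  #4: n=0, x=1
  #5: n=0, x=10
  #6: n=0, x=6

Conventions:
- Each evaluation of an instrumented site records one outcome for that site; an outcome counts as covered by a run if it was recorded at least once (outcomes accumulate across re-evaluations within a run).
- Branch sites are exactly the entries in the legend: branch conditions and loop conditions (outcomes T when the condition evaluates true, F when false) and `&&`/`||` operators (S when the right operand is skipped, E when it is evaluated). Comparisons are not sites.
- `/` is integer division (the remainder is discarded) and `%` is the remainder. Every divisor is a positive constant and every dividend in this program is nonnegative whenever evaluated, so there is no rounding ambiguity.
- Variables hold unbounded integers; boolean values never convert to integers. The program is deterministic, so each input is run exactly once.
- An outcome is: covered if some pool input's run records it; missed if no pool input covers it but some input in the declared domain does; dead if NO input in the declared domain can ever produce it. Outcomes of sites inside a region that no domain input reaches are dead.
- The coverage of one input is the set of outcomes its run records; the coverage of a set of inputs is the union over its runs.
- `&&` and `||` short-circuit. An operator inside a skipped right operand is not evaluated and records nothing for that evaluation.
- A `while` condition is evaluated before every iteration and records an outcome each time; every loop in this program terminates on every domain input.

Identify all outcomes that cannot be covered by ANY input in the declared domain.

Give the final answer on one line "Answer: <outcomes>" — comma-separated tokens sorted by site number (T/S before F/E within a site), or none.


running all 80 domain inputs and tallying outcomes:
  reachable outcomes have witnesses, e.g. B1=T (e.g. n=4, x=1), B1=F (e.g. n=0, x=1), B2=S (e.g. n=0, x=10), B2=E (e.g. n=0, x=1)
Answer: none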